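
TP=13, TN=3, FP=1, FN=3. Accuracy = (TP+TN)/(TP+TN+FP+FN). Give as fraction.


Accuracy = (TP + TN) / (TP + TN + FP + FN)
TP + TN = 13 + 3 = 16
Total = 13 + 3 + 1 + 3 = 20
Accuracy = 16 / 20 = 4/5

4/5


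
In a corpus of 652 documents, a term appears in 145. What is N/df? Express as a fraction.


IDF ratio = N / df
= 652 / 145
= 652/145

652/145


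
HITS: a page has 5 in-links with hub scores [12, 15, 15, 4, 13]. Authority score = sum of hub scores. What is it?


Authority = sum of hub scores of in-linkers
In-link 1: hub score = 12
In-link 2: hub score = 15
In-link 3: hub score = 15
In-link 4: hub score = 4
In-link 5: hub score = 13
Authority = 12 + 15 + 15 + 4 + 13 = 59

59


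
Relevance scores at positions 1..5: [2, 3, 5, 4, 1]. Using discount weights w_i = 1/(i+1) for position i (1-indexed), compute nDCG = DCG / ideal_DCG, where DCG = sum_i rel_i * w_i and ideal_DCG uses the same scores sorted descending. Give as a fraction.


Position discount weights w_i = 1/(i+1) for i=1..5:
Weights = [1/2, 1/3, 1/4, 1/5, 1/6]
Actual relevance: [2, 3, 5, 4, 1]
DCG = 2/2 + 3/3 + 5/4 + 4/5 + 1/6 = 253/60
Ideal relevance (sorted desc): [5, 4, 3, 2, 1]
Ideal DCG = 5/2 + 4/3 + 3/4 + 2/5 + 1/6 = 103/20
nDCG = DCG / ideal_DCG = 253/60 / 103/20 = 253/309

253/309


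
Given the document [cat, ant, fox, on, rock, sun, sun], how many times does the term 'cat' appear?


Document has 7 words
Scanning for 'cat':
Found at positions: [0]
Count = 1

1


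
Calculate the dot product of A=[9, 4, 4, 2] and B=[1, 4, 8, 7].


Dot product = sum of element-wise products
A[0]*B[0] = 9*1 = 9
A[1]*B[1] = 4*4 = 16
A[2]*B[2] = 4*8 = 32
A[3]*B[3] = 2*7 = 14
Sum = 9 + 16 + 32 + 14 = 71

71


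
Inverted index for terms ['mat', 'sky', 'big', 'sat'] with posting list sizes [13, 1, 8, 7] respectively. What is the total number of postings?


Summing posting list sizes:
'mat': 13 postings
'sky': 1 postings
'big': 8 postings
'sat': 7 postings
Total = 13 + 1 + 8 + 7 = 29

29


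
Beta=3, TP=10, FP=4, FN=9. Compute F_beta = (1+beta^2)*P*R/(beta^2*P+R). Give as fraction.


P = TP/(TP+FP) = 10/14 = 5/7
R = TP/(TP+FN) = 10/19 = 10/19
beta^2 = 3^2 = 9
(1 + beta^2) = 10
Numerator = (1+beta^2)*P*R = 500/133
Denominator = beta^2*P + R = 45/7 + 10/19 = 925/133
F_beta = 20/37

20/37


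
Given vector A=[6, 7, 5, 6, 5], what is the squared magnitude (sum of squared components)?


|A|^2 = sum of squared components
A[0]^2 = 6^2 = 36
A[1]^2 = 7^2 = 49
A[2]^2 = 5^2 = 25
A[3]^2 = 6^2 = 36
A[4]^2 = 5^2 = 25
Sum = 36 + 49 + 25 + 36 + 25 = 171

171


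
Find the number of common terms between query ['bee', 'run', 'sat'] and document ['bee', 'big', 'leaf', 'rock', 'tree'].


Query terms: ['bee', 'run', 'sat']
Document terms: ['bee', 'big', 'leaf', 'rock', 'tree']
Common terms: ['bee']
Overlap count = 1

1


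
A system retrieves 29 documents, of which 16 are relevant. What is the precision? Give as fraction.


Precision = relevant_retrieved / total_retrieved
= 16 / 29
= 16 / (16 + 13)
= 16/29

16/29


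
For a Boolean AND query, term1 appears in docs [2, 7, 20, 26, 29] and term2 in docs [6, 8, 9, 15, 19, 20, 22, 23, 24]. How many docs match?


Boolean AND: find intersection of posting lists
term1 docs: [2, 7, 20, 26, 29]
term2 docs: [6, 8, 9, 15, 19, 20, 22, 23, 24]
Intersection: [20]
|intersection| = 1

1


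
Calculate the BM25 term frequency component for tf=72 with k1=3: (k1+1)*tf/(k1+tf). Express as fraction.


BM25 TF component = (k1+1)*tf / (k1+tf)
k1 = 3, tf = 72
Numerator = (3+1)*72 = 288
Denominator = 3 + 72 = 75
= 288/75 = 96/25

96/25


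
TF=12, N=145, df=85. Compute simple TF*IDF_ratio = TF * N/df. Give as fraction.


TF * (N/df)
= 12 * (145/85)
= 12 * 29/17
= 348/17

348/17


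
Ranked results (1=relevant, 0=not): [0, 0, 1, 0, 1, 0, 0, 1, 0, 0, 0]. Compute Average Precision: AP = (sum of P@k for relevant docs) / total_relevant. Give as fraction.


Computing P@k for each relevant position:
Position 1: not relevant
Position 2: not relevant
Position 3: relevant, P@3 = 1/3 = 1/3
Position 4: not relevant
Position 5: relevant, P@5 = 2/5 = 2/5
Position 6: not relevant
Position 7: not relevant
Position 8: relevant, P@8 = 3/8 = 3/8
Position 9: not relevant
Position 10: not relevant
Position 11: not relevant
Sum of P@k = 1/3 + 2/5 + 3/8 = 133/120
AP = 133/120 / 3 = 133/360

133/360


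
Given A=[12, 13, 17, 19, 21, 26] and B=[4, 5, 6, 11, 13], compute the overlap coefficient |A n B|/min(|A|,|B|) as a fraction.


A intersect B = [13]
|A intersect B| = 1
min(|A|, |B|) = min(6, 5) = 5
Overlap = 1 / 5 = 1/5

1/5


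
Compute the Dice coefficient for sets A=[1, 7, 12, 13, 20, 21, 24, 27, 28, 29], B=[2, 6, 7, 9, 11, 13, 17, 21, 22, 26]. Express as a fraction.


A intersect B = [7, 13, 21]
|A intersect B| = 3
|A| = 10, |B| = 10
Dice = 2*3 / (10+10)
= 6 / 20 = 3/10

3/10


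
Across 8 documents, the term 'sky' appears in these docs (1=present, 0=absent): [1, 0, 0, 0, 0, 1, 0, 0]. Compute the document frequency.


Checking each document for 'sky':
Doc 1: present
Doc 2: absent
Doc 3: absent
Doc 4: absent
Doc 5: absent
Doc 6: present
Doc 7: absent
Doc 8: absent
df = sum of presences = 1 + 0 + 0 + 0 + 0 + 1 + 0 + 0 = 2

2


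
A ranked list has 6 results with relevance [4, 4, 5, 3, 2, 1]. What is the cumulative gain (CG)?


Cumulative Gain = sum of relevance scores
Position 1: rel=4, running sum=4
Position 2: rel=4, running sum=8
Position 3: rel=5, running sum=13
Position 4: rel=3, running sum=16
Position 5: rel=2, running sum=18
Position 6: rel=1, running sum=19
CG = 19

19


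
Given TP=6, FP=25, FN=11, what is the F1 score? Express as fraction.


F1 = 2 * P * R / (P + R)
P = TP/(TP+FP) = 6/31 = 6/31
R = TP/(TP+FN) = 6/17 = 6/17
2 * P * R = 2 * 6/31 * 6/17 = 72/527
P + R = 6/31 + 6/17 = 288/527
F1 = 72/527 / 288/527 = 1/4

1/4


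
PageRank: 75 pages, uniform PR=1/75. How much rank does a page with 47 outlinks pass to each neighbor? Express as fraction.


Initial PR = 1/75 = 1/75
Outlinks = 47
Contribution per link = PR / outlinks
= 1/75 / 47
= 1/3525

1/3525


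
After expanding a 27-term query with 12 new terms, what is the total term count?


Original terms: 27
Expansion terms: 12
Total = 27 + 12 = 39

39


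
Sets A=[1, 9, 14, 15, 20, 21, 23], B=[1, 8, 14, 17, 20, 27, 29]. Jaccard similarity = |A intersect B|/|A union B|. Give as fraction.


A intersect B = [1, 14, 20]
|A intersect B| = 3
A union B = [1, 8, 9, 14, 15, 17, 20, 21, 23, 27, 29]
|A union B| = 11
Jaccard = 3/11 = 3/11

3/11


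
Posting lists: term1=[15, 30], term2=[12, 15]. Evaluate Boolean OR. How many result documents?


Boolean OR: find union of posting lists
term1 docs: [15, 30]
term2 docs: [12, 15]
Union: [12, 15, 30]
|union| = 3

3


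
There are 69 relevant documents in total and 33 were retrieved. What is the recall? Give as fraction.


Recall = retrieved_relevant / total_relevant
= 33 / 69
= 33 / (33 + 36)
= 11/23

11/23


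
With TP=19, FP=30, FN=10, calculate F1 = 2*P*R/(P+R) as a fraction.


F1 = 2 * P * R / (P + R)
P = TP/(TP+FP) = 19/49 = 19/49
R = TP/(TP+FN) = 19/29 = 19/29
2 * P * R = 2 * 19/49 * 19/29 = 722/1421
P + R = 19/49 + 19/29 = 1482/1421
F1 = 722/1421 / 1482/1421 = 19/39

19/39


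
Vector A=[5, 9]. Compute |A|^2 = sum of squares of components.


|A|^2 = sum of squared components
A[0]^2 = 5^2 = 25
A[1]^2 = 9^2 = 81
Sum = 25 + 81 = 106

106


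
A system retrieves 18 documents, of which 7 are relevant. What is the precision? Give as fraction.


Precision = relevant_retrieved / total_retrieved
= 7 / 18
= 7 / (7 + 11)
= 7/18

7/18


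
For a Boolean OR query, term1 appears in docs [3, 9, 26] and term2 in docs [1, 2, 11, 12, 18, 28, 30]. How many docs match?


Boolean OR: find union of posting lists
term1 docs: [3, 9, 26]
term2 docs: [1, 2, 11, 12, 18, 28, 30]
Union: [1, 2, 3, 9, 11, 12, 18, 26, 28, 30]
|union| = 10

10


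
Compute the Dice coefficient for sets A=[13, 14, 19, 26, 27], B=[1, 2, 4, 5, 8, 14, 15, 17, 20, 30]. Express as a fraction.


A intersect B = [14]
|A intersect B| = 1
|A| = 5, |B| = 10
Dice = 2*1 / (5+10)
= 2 / 15 = 2/15

2/15


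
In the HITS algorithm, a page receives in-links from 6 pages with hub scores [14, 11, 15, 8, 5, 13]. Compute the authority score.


Authority = sum of hub scores of in-linkers
In-link 1: hub score = 14
In-link 2: hub score = 11
In-link 3: hub score = 15
In-link 4: hub score = 8
In-link 5: hub score = 5
In-link 6: hub score = 13
Authority = 14 + 11 + 15 + 8 + 5 + 13 = 66

66


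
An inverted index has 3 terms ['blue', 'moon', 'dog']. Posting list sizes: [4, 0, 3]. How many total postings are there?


Summing posting list sizes:
'blue': 4 postings
'moon': 0 postings
'dog': 3 postings
Total = 4 + 0 + 3 = 7

7


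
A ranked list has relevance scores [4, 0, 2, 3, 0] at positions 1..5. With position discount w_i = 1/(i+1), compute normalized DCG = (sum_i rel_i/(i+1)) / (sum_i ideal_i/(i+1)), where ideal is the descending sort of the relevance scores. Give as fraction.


Position discount weights w_i = 1/(i+1) for i=1..5:
Weights = [1/2, 1/3, 1/4, 1/5, 1/6]
Actual relevance: [4, 0, 2, 3, 0]
DCG = 4/2 + 0/3 + 2/4 + 3/5 + 0/6 = 31/10
Ideal relevance (sorted desc): [4, 3, 2, 0, 0]
Ideal DCG = 4/2 + 3/3 + 2/4 + 0/5 + 0/6 = 7/2
nDCG = DCG / ideal_DCG = 31/10 / 7/2 = 31/35

31/35


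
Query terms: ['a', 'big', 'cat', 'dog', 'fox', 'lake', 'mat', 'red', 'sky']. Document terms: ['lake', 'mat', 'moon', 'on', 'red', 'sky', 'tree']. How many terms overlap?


Query terms: ['a', 'big', 'cat', 'dog', 'fox', 'lake', 'mat', 'red', 'sky']
Document terms: ['lake', 'mat', 'moon', 'on', 'red', 'sky', 'tree']
Common terms: ['lake', 'mat', 'red', 'sky']
Overlap count = 4

4


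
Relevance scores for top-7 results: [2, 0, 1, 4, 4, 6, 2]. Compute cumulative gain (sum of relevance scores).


Cumulative Gain = sum of relevance scores
Position 1: rel=2, running sum=2
Position 2: rel=0, running sum=2
Position 3: rel=1, running sum=3
Position 4: rel=4, running sum=7
Position 5: rel=4, running sum=11
Position 6: rel=6, running sum=17
Position 7: rel=2, running sum=19
CG = 19

19


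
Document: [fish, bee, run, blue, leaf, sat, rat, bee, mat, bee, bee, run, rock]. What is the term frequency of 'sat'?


Document has 13 words
Scanning for 'sat':
Found at positions: [5]
Count = 1

1


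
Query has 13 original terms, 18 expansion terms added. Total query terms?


Original terms: 13
Expansion terms: 18
Total = 13 + 18 = 31

31


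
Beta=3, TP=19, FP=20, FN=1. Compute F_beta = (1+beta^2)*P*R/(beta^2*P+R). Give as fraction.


P = TP/(TP+FP) = 19/39 = 19/39
R = TP/(TP+FN) = 19/20 = 19/20
beta^2 = 3^2 = 9
(1 + beta^2) = 10
Numerator = (1+beta^2)*P*R = 361/78
Denominator = beta^2*P + R = 57/13 + 19/20 = 1387/260
F_beta = 190/219

190/219


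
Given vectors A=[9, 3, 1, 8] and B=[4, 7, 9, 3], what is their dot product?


Dot product = sum of element-wise products
A[0]*B[0] = 9*4 = 36
A[1]*B[1] = 3*7 = 21
A[2]*B[2] = 1*9 = 9
A[3]*B[3] = 8*3 = 24
Sum = 36 + 21 + 9 + 24 = 90

90


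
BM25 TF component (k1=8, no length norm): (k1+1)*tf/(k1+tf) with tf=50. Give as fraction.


BM25 TF component = (k1+1)*tf / (k1+tf)
k1 = 8, tf = 50
Numerator = (8+1)*50 = 450
Denominator = 8 + 50 = 58
= 450/58 = 225/29

225/29


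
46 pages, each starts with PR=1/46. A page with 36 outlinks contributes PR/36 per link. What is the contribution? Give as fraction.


Initial PR = 1/46 = 1/46
Outlinks = 36
Contribution per link = PR / outlinks
= 1/46 / 36
= 1/1656

1/1656


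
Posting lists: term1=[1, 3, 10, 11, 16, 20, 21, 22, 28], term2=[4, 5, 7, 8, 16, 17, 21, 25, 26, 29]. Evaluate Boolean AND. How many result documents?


Boolean AND: find intersection of posting lists
term1 docs: [1, 3, 10, 11, 16, 20, 21, 22, 28]
term2 docs: [4, 5, 7, 8, 16, 17, 21, 25, 26, 29]
Intersection: [16, 21]
|intersection| = 2

2


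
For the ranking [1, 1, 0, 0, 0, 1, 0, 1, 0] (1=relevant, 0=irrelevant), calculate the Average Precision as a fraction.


Computing P@k for each relevant position:
Position 1: relevant, P@1 = 1/1 = 1
Position 2: relevant, P@2 = 2/2 = 1
Position 3: not relevant
Position 4: not relevant
Position 5: not relevant
Position 6: relevant, P@6 = 3/6 = 1/2
Position 7: not relevant
Position 8: relevant, P@8 = 4/8 = 1/2
Position 9: not relevant
Sum of P@k = 1 + 1 + 1/2 + 1/2 = 3
AP = 3 / 4 = 3/4

3/4


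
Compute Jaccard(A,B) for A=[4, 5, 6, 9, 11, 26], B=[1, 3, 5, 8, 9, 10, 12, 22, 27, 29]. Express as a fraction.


A intersect B = [5, 9]
|A intersect B| = 2
A union B = [1, 3, 4, 5, 6, 8, 9, 10, 11, 12, 22, 26, 27, 29]
|A union B| = 14
Jaccard = 2/14 = 1/7

1/7


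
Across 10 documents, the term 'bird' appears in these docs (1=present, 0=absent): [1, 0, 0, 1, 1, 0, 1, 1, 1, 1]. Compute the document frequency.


Checking each document for 'bird':
Doc 1: present
Doc 2: absent
Doc 3: absent
Doc 4: present
Doc 5: present
Doc 6: absent
Doc 7: present
Doc 8: present
Doc 9: present
Doc 10: present
df = sum of presences = 1 + 0 + 0 + 1 + 1 + 0 + 1 + 1 + 1 + 1 = 7

7


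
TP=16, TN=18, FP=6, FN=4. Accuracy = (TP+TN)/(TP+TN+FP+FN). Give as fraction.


Accuracy = (TP + TN) / (TP + TN + FP + FN)
TP + TN = 16 + 18 = 34
Total = 16 + 18 + 6 + 4 = 44
Accuracy = 34 / 44 = 17/22

17/22


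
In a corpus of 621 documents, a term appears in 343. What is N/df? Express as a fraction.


IDF ratio = N / df
= 621 / 343
= 621/343

621/343


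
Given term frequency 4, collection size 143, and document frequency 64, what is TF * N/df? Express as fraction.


TF * (N/df)
= 4 * (143/64)
= 4 * 143/64
= 143/16

143/16


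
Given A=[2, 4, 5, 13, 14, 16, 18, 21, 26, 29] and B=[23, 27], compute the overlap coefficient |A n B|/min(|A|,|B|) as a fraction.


A intersect B = []
|A intersect B| = 0
min(|A|, |B|) = min(10, 2) = 2
Overlap = 0 / 2 = 0

0


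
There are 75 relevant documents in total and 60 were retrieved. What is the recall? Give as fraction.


Recall = retrieved_relevant / total_relevant
= 60 / 75
= 60 / (60 + 15)
= 4/5

4/5


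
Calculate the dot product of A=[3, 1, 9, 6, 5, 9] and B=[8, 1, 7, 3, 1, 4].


Dot product = sum of element-wise products
A[0]*B[0] = 3*8 = 24
A[1]*B[1] = 1*1 = 1
A[2]*B[2] = 9*7 = 63
A[3]*B[3] = 6*3 = 18
A[4]*B[4] = 5*1 = 5
A[5]*B[5] = 9*4 = 36
Sum = 24 + 1 + 63 + 18 + 5 + 36 = 147

147


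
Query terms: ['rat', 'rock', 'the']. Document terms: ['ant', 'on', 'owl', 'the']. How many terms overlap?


Query terms: ['rat', 'rock', 'the']
Document terms: ['ant', 'on', 'owl', 'the']
Common terms: ['the']
Overlap count = 1

1


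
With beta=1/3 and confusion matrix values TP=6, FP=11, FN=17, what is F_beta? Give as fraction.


P = TP/(TP+FP) = 6/17 = 6/17
R = TP/(TP+FN) = 6/23 = 6/23
beta^2 = 1/3^2 = 1/9
(1 + beta^2) = 10/9
Numerator = (1+beta^2)*P*R = 40/391
Denominator = beta^2*P + R = 2/51 + 6/23 = 352/1173
F_beta = 15/44

15/44


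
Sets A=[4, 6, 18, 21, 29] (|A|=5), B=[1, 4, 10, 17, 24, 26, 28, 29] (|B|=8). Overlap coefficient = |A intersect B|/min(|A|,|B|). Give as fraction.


A intersect B = [4, 29]
|A intersect B| = 2
min(|A|, |B|) = min(5, 8) = 5
Overlap = 2 / 5 = 2/5

2/5


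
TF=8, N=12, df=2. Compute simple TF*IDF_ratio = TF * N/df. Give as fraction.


TF * (N/df)
= 8 * (12/2)
= 8 * 6
= 48

48


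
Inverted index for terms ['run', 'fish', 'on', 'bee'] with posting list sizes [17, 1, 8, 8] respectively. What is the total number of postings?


Summing posting list sizes:
'run': 17 postings
'fish': 1 postings
'on': 8 postings
'bee': 8 postings
Total = 17 + 1 + 8 + 8 = 34

34


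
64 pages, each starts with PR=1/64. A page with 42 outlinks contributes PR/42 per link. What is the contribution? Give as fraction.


Initial PR = 1/64 = 1/64
Outlinks = 42
Contribution per link = PR / outlinks
= 1/64 / 42
= 1/2688

1/2688


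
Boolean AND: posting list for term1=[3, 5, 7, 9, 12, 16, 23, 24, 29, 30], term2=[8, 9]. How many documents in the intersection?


Boolean AND: find intersection of posting lists
term1 docs: [3, 5, 7, 9, 12, 16, 23, 24, 29, 30]
term2 docs: [8, 9]
Intersection: [9]
|intersection| = 1

1


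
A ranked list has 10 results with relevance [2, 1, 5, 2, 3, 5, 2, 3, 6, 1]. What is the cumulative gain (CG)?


Cumulative Gain = sum of relevance scores
Position 1: rel=2, running sum=2
Position 2: rel=1, running sum=3
Position 3: rel=5, running sum=8
Position 4: rel=2, running sum=10
Position 5: rel=3, running sum=13
Position 6: rel=5, running sum=18
Position 7: rel=2, running sum=20
Position 8: rel=3, running sum=23
Position 9: rel=6, running sum=29
Position 10: rel=1, running sum=30
CG = 30

30


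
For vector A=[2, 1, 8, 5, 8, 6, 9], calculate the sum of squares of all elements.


|A|^2 = sum of squared components
A[0]^2 = 2^2 = 4
A[1]^2 = 1^2 = 1
A[2]^2 = 8^2 = 64
A[3]^2 = 5^2 = 25
A[4]^2 = 8^2 = 64
A[5]^2 = 6^2 = 36
A[6]^2 = 9^2 = 81
Sum = 4 + 1 + 64 + 25 + 64 + 36 + 81 = 275

275


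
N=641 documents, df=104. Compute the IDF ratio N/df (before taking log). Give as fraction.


IDF ratio = N / df
= 641 / 104
= 641/104

641/104


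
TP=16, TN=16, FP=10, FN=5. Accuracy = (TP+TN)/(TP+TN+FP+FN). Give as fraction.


Accuracy = (TP + TN) / (TP + TN + FP + FN)
TP + TN = 16 + 16 = 32
Total = 16 + 16 + 10 + 5 = 47
Accuracy = 32 / 47 = 32/47

32/47


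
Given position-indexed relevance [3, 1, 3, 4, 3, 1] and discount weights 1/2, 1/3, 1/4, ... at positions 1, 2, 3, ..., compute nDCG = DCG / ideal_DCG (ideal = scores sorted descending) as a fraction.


Position discount weights w_i = 1/(i+1) for i=1..6:
Weights = [1/2, 1/3, 1/4, 1/5, 1/6, 1/7]
Actual relevance: [3, 1, 3, 4, 3, 1]
DCG = 3/2 + 1/3 + 3/4 + 4/5 + 3/6 + 1/7 = 1691/420
Ideal relevance (sorted desc): [4, 3, 3, 3, 1, 1]
Ideal DCG = 4/2 + 3/3 + 3/4 + 3/5 + 1/6 + 1/7 = 1957/420
nDCG = DCG / ideal_DCG = 1691/420 / 1957/420 = 89/103

89/103


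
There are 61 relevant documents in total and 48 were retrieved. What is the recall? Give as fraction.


Recall = retrieved_relevant / total_relevant
= 48 / 61
= 48 / (48 + 13)
= 48/61

48/61


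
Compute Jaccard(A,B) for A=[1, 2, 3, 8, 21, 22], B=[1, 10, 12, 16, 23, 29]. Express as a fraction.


A intersect B = [1]
|A intersect B| = 1
A union B = [1, 2, 3, 8, 10, 12, 16, 21, 22, 23, 29]
|A union B| = 11
Jaccard = 1/11 = 1/11

1/11


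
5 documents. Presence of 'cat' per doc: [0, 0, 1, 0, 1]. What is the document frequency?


Checking each document for 'cat':
Doc 1: absent
Doc 2: absent
Doc 3: present
Doc 4: absent
Doc 5: present
df = sum of presences = 0 + 0 + 1 + 0 + 1 = 2

2


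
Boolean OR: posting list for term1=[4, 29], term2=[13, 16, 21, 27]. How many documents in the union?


Boolean OR: find union of posting lists
term1 docs: [4, 29]
term2 docs: [13, 16, 21, 27]
Union: [4, 13, 16, 21, 27, 29]
|union| = 6

6


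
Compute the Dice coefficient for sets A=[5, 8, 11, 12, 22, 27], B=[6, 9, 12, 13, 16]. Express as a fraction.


A intersect B = [12]
|A intersect B| = 1
|A| = 6, |B| = 5
Dice = 2*1 / (6+5)
= 2 / 11 = 2/11

2/11


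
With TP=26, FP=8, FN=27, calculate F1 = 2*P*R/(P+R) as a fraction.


F1 = 2 * P * R / (P + R)
P = TP/(TP+FP) = 26/34 = 13/17
R = TP/(TP+FN) = 26/53 = 26/53
2 * P * R = 2 * 13/17 * 26/53 = 676/901
P + R = 13/17 + 26/53 = 1131/901
F1 = 676/901 / 1131/901 = 52/87

52/87


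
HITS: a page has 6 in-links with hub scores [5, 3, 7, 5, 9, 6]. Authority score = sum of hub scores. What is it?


Authority = sum of hub scores of in-linkers
In-link 1: hub score = 5
In-link 2: hub score = 3
In-link 3: hub score = 7
In-link 4: hub score = 5
In-link 5: hub score = 9
In-link 6: hub score = 6
Authority = 5 + 3 + 7 + 5 + 9 + 6 = 35

35


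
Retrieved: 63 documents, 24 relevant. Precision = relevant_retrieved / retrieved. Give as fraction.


Precision = relevant_retrieved / total_retrieved
= 24 / 63
= 24 / (24 + 39)
= 8/21

8/21


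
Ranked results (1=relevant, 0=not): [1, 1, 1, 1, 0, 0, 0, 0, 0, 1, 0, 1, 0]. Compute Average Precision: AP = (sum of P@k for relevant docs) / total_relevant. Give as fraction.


Computing P@k for each relevant position:
Position 1: relevant, P@1 = 1/1 = 1
Position 2: relevant, P@2 = 2/2 = 1
Position 3: relevant, P@3 = 3/3 = 1
Position 4: relevant, P@4 = 4/4 = 1
Position 5: not relevant
Position 6: not relevant
Position 7: not relevant
Position 8: not relevant
Position 9: not relevant
Position 10: relevant, P@10 = 5/10 = 1/2
Position 11: not relevant
Position 12: relevant, P@12 = 6/12 = 1/2
Position 13: not relevant
Sum of P@k = 1 + 1 + 1 + 1 + 1/2 + 1/2 = 5
AP = 5 / 6 = 5/6

5/6


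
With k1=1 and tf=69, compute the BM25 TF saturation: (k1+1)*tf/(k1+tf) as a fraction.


BM25 TF component = (k1+1)*tf / (k1+tf)
k1 = 1, tf = 69
Numerator = (1+1)*69 = 138
Denominator = 1 + 69 = 70
= 138/70 = 69/35

69/35


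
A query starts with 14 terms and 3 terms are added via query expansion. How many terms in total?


Original terms: 14
Expansion terms: 3
Total = 14 + 3 = 17

17


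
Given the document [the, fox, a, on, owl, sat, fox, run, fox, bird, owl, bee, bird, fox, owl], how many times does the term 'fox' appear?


Document has 15 words
Scanning for 'fox':
Found at positions: [1, 6, 8, 13]
Count = 4

4


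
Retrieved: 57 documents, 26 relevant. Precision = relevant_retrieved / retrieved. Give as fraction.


Precision = relevant_retrieved / total_retrieved
= 26 / 57
= 26 / (26 + 31)
= 26/57

26/57


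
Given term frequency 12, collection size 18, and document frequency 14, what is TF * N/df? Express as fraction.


TF * (N/df)
= 12 * (18/14)
= 12 * 9/7
= 108/7

108/7


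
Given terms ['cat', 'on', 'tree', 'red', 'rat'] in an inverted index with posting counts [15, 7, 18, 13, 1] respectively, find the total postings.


Summing posting list sizes:
'cat': 15 postings
'on': 7 postings
'tree': 18 postings
'red': 13 postings
'rat': 1 postings
Total = 15 + 7 + 18 + 13 + 1 = 54

54


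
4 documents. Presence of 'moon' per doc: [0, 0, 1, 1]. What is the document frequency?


Checking each document for 'moon':
Doc 1: absent
Doc 2: absent
Doc 3: present
Doc 4: present
df = sum of presences = 0 + 0 + 1 + 1 = 2

2


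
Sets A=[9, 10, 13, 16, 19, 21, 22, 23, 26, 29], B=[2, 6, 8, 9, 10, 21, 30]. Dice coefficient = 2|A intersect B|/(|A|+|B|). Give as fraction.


A intersect B = [9, 10, 21]
|A intersect B| = 3
|A| = 10, |B| = 7
Dice = 2*3 / (10+7)
= 6 / 17 = 6/17

6/17


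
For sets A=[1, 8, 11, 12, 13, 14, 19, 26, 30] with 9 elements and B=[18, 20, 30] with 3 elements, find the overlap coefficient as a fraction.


A intersect B = [30]
|A intersect B| = 1
min(|A|, |B|) = min(9, 3) = 3
Overlap = 1 / 3 = 1/3

1/3


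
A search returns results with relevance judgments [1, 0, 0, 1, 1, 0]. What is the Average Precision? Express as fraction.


Computing P@k for each relevant position:
Position 1: relevant, P@1 = 1/1 = 1
Position 2: not relevant
Position 3: not relevant
Position 4: relevant, P@4 = 2/4 = 1/2
Position 5: relevant, P@5 = 3/5 = 3/5
Position 6: not relevant
Sum of P@k = 1 + 1/2 + 3/5 = 21/10
AP = 21/10 / 3 = 7/10

7/10


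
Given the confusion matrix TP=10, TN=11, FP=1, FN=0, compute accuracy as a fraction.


Accuracy = (TP + TN) / (TP + TN + FP + FN)
TP + TN = 10 + 11 = 21
Total = 10 + 11 + 1 + 0 = 22
Accuracy = 21 / 22 = 21/22

21/22


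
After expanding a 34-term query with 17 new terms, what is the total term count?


Original terms: 34
Expansion terms: 17
Total = 34 + 17 = 51

51


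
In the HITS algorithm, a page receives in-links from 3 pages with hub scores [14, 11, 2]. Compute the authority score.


Authority = sum of hub scores of in-linkers
In-link 1: hub score = 14
In-link 2: hub score = 11
In-link 3: hub score = 2
Authority = 14 + 11 + 2 = 27

27


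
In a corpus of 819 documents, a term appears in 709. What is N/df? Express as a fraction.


IDF ratio = N / df
= 819 / 709
= 819/709

819/709


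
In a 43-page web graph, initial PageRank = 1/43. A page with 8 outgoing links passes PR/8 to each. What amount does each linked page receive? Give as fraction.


Initial PR = 1/43 = 1/43
Outlinks = 8
Contribution per link = PR / outlinks
= 1/43 / 8
= 1/344

1/344


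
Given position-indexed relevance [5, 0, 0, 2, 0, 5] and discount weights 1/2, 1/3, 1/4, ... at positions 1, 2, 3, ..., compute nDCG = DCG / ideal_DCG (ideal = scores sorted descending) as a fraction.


Position discount weights w_i = 1/(i+1) for i=1..6:
Weights = [1/2, 1/3, 1/4, 1/5, 1/6, 1/7]
Actual relevance: [5, 0, 0, 2, 0, 5]
DCG = 5/2 + 0/3 + 0/4 + 2/5 + 0/6 + 5/7 = 253/70
Ideal relevance (sorted desc): [5, 5, 2, 0, 0, 0]
Ideal DCG = 5/2 + 5/3 + 2/4 + 0/5 + 0/6 + 0/7 = 14/3
nDCG = DCG / ideal_DCG = 253/70 / 14/3 = 759/980

759/980


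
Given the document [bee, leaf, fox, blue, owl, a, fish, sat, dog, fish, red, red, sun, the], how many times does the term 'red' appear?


Document has 14 words
Scanning for 'red':
Found at positions: [10, 11]
Count = 2

2


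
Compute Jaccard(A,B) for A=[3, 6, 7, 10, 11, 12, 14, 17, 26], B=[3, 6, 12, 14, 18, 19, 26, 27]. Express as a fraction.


A intersect B = [3, 6, 12, 14, 26]
|A intersect B| = 5
A union B = [3, 6, 7, 10, 11, 12, 14, 17, 18, 19, 26, 27]
|A union B| = 12
Jaccard = 5/12 = 5/12

5/12


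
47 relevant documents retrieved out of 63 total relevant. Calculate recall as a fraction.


Recall = retrieved_relevant / total_relevant
= 47 / 63
= 47 / (47 + 16)
= 47/63

47/63


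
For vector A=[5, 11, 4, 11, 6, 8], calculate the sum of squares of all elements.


|A|^2 = sum of squared components
A[0]^2 = 5^2 = 25
A[1]^2 = 11^2 = 121
A[2]^2 = 4^2 = 16
A[3]^2 = 11^2 = 121
A[4]^2 = 6^2 = 36
A[5]^2 = 8^2 = 64
Sum = 25 + 121 + 16 + 121 + 36 + 64 = 383

383


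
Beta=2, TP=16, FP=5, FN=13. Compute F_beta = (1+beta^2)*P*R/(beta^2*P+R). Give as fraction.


P = TP/(TP+FP) = 16/21 = 16/21
R = TP/(TP+FN) = 16/29 = 16/29
beta^2 = 2^2 = 4
(1 + beta^2) = 5
Numerator = (1+beta^2)*P*R = 1280/609
Denominator = beta^2*P + R = 64/21 + 16/29 = 2192/609
F_beta = 80/137

80/137


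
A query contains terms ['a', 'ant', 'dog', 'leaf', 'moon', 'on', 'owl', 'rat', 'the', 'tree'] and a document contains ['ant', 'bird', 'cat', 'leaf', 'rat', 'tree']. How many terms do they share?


Query terms: ['a', 'ant', 'dog', 'leaf', 'moon', 'on', 'owl', 'rat', 'the', 'tree']
Document terms: ['ant', 'bird', 'cat', 'leaf', 'rat', 'tree']
Common terms: ['ant', 'leaf', 'rat', 'tree']
Overlap count = 4

4


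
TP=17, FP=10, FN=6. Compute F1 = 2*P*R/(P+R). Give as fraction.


F1 = 2 * P * R / (P + R)
P = TP/(TP+FP) = 17/27 = 17/27
R = TP/(TP+FN) = 17/23 = 17/23
2 * P * R = 2 * 17/27 * 17/23 = 578/621
P + R = 17/27 + 17/23 = 850/621
F1 = 578/621 / 850/621 = 17/25

17/25


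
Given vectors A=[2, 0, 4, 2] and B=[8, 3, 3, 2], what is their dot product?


Dot product = sum of element-wise products
A[0]*B[0] = 2*8 = 16
A[1]*B[1] = 0*3 = 0
A[2]*B[2] = 4*3 = 12
A[3]*B[3] = 2*2 = 4
Sum = 16 + 0 + 12 + 4 = 32

32


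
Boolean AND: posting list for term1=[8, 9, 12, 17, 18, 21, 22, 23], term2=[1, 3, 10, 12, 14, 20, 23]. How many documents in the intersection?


Boolean AND: find intersection of posting lists
term1 docs: [8, 9, 12, 17, 18, 21, 22, 23]
term2 docs: [1, 3, 10, 12, 14, 20, 23]
Intersection: [12, 23]
|intersection| = 2

2


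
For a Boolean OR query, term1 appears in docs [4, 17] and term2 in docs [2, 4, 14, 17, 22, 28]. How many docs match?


Boolean OR: find union of posting lists
term1 docs: [4, 17]
term2 docs: [2, 4, 14, 17, 22, 28]
Union: [2, 4, 14, 17, 22, 28]
|union| = 6

6


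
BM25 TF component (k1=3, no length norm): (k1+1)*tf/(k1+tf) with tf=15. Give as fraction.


BM25 TF component = (k1+1)*tf / (k1+tf)
k1 = 3, tf = 15
Numerator = (3+1)*15 = 60
Denominator = 3 + 15 = 18
= 60/18 = 10/3

10/3


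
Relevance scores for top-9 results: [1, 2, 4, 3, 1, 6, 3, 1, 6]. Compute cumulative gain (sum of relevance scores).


Cumulative Gain = sum of relevance scores
Position 1: rel=1, running sum=1
Position 2: rel=2, running sum=3
Position 3: rel=4, running sum=7
Position 4: rel=3, running sum=10
Position 5: rel=1, running sum=11
Position 6: rel=6, running sum=17
Position 7: rel=3, running sum=20
Position 8: rel=1, running sum=21
Position 9: rel=6, running sum=27
CG = 27

27


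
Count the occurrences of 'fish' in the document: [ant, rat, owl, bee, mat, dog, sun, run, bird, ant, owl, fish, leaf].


Document has 13 words
Scanning for 'fish':
Found at positions: [11]
Count = 1

1


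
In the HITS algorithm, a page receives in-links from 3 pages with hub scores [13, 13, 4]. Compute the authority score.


Authority = sum of hub scores of in-linkers
In-link 1: hub score = 13
In-link 2: hub score = 13
In-link 3: hub score = 4
Authority = 13 + 13 + 4 = 30

30


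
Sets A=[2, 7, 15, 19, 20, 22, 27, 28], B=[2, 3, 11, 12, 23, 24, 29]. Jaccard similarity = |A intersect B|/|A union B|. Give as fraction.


A intersect B = [2]
|A intersect B| = 1
A union B = [2, 3, 7, 11, 12, 15, 19, 20, 22, 23, 24, 27, 28, 29]
|A union B| = 14
Jaccard = 1/14 = 1/14

1/14


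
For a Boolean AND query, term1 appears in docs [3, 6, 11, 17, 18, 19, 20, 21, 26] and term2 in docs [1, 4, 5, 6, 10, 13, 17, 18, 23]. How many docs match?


Boolean AND: find intersection of posting lists
term1 docs: [3, 6, 11, 17, 18, 19, 20, 21, 26]
term2 docs: [1, 4, 5, 6, 10, 13, 17, 18, 23]
Intersection: [6, 17, 18]
|intersection| = 3

3


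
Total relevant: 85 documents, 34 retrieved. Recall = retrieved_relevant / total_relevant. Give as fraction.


Recall = retrieved_relevant / total_relevant
= 34 / 85
= 34 / (34 + 51)
= 2/5

2/5


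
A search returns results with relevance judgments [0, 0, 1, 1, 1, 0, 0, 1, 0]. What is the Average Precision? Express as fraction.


Computing P@k for each relevant position:
Position 1: not relevant
Position 2: not relevant
Position 3: relevant, P@3 = 1/3 = 1/3
Position 4: relevant, P@4 = 2/4 = 1/2
Position 5: relevant, P@5 = 3/5 = 3/5
Position 6: not relevant
Position 7: not relevant
Position 8: relevant, P@8 = 4/8 = 1/2
Position 9: not relevant
Sum of P@k = 1/3 + 1/2 + 3/5 + 1/2 = 29/15
AP = 29/15 / 4 = 29/60

29/60


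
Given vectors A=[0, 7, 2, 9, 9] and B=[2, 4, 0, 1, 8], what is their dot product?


Dot product = sum of element-wise products
A[0]*B[0] = 0*2 = 0
A[1]*B[1] = 7*4 = 28
A[2]*B[2] = 2*0 = 0
A[3]*B[3] = 9*1 = 9
A[4]*B[4] = 9*8 = 72
Sum = 0 + 28 + 0 + 9 + 72 = 109

109


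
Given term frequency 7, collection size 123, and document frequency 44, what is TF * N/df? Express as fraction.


TF * (N/df)
= 7 * (123/44)
= 7 * 123/44
= 861/44

861/44


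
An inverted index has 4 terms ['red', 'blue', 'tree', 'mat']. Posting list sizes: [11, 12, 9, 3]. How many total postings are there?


Summing posting list sizes:
'red': 11 postings
'blue': 12 postings
'tree': 9 postings
'mat': 3 postings
Total = 11 + 12 + 9 + 3 = 35

35


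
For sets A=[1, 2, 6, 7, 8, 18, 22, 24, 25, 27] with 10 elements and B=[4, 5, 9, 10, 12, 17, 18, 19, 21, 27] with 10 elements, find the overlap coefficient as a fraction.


A intersect B = [18, 27]
|A intersect B| = 2
min(|A|, |B|) = min(10, 10) = 10
Overlap = 2 / 10 = 1/5

1/5


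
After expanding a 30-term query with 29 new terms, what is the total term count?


Original terms: 30
Expansion terms: 29
Total = 30 + 29 = 59

59


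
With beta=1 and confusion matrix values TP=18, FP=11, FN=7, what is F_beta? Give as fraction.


P = TP/(TP+FP) = 18/29 = 18/29
R = TP/(TP+FN) = 18/25 = 18/25
beta^2 = 1^2 = 1
(1 + beta^2) = 2
Numerator = (1+beta^2)*P*R = 648/725
Denominator = beta^2*P + R = 18/29 + 18/25 = 972/725
F_beta = 2/3

2/3


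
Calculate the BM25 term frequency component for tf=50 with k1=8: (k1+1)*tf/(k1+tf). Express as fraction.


BM25 TF component = (k1+1)*tf / (k1+tf)
k1 = 8, tf = 50
Numerator = (8+1)*50 = 450
Denominator = 8 + 50 = 58
= 450/58 = 225/29

225/29


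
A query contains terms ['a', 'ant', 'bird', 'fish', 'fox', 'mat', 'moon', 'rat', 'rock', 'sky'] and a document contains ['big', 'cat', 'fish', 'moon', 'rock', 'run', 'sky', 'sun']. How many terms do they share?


Query terms: ['a', 'ant', 'bird', 'fish', 'fox', 'mat', 'moon', 'rat', 'rock', 'sky']
Document terms: ['big', 'cat', 'fish', 'moon', 'rock', 'run', 'sky', 'sun']
Common terms: ['fish', 'moon', 'rock', 'sky']
Overlap count = 4

4


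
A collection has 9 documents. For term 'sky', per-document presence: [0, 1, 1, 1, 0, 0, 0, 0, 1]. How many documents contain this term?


Checking each document for 'sky':
Doc 1: absent
Doc 2: present
Doc 3: present
Doc 4: present
Doc 5: absent
Doc 6: absent
Doc 7: absent
Doc 8: absent
Doc 9: present
df = sum of presences = 0 + 1 + 1 + 1 + 0 + 0 + 0 + 0 + 1 = 4

4


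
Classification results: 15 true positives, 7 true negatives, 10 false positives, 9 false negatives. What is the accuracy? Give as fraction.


Accuracy = (TP + TN) / (TP + TN + FP + FN)
TP + TN = 15 + 7 = 22
Total = 15 + 7 + 10 + 9 = 41
Accuracy = 22 / 41 = 22/41

22/41


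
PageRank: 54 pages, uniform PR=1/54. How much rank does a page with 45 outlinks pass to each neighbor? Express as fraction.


Initial PR = 1/54 = 1/54
Outlinks = 45
Contribution per link = PR / outlinks
= 1/54 / 45
= 1/2430

1/2430


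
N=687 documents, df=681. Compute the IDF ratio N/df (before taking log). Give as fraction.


IDF ratio = N / df
= 687 / 681
= 229/227

229/227


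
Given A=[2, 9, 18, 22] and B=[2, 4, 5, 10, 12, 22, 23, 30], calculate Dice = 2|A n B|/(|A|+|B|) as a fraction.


A intersect B = [2, 22]
|A intersect B| = 2
|A| = 4, |B| = 8
Dice = 2*2 / (4+8)
= 4 / 12 = 1/3

1/3


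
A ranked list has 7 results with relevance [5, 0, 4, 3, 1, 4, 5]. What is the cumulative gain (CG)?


Cumulative Gain = sum of relevance scores
Position 1: rel=5, running sum=5
Position 2: rel=0, running sum=5
Position 3: rel=4, running sum=9
Position 4: rel=3, running sum=12
Position 5: rel=1, running sum=13
Position 6: rel=4, running sum=17
Position 7: rel=5, running sum=22
CG = 22

22


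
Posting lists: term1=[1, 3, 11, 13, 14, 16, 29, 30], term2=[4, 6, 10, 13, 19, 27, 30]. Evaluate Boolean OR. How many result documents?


Boolean OR: find union of posting lists
term1 docs: [1, 3, 11, 13, 14, 16, 29, 30]
term2 docs: [4, 6, 10, 13, 19, 27, 30]
Union: [1, 3, 4, 6, 10, 11, 13, 14, 16, 19, 27, 29, 30]
|union| = 13

13


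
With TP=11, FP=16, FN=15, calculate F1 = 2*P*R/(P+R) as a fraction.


F1 = 2 * P * R / (P + R)
P = TP/(TP+FP) = 11/27 = 11/27
R = TP/(TP+FN) = 11/26 = 11/26
2 * P * R = 2 * 11/27 * 11/26 = 121/351
P + R = 11/27 + 11/26 = 583/702
F1 = 121/351 / 583/702 = 22/53

22/53


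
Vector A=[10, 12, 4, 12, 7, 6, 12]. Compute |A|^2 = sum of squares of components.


|A|^2 = sum of squared components
A[0]^2 = 10^2 = 100
A[1]^2 = 12^2 = 144
A[2]^2 = 4^2 = 16
A[3]^2 = 12^2 = 144
A[4]^2 = 7^2 = 49
A[5]^2 = 6^2 = 36
A[6]^2 = 12^2 = 144
Sum = 100 + 144 + 16 + 144 + 49 + 36 + 144 = 633

633


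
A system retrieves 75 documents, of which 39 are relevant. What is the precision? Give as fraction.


Precision = relevant_retrieved / total_retrieved
= 39 / 75
= 39 / (39 + 36)
= 13/25

13/25


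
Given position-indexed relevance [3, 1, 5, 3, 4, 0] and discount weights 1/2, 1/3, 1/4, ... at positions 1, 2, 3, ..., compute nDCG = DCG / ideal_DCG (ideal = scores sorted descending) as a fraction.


Position discount weights w_i = 1/(i+1) for i=1..6:
Weights = [1/2, 1/3, 1/4, 1/5, 1/6, 1/7]
Actual relevance: [3, 1, 5, 3, 4, 0]
DCG = 3/2 + 1/3 + 5/4 + 3/5 + 4/6 + 0/7 = 87/20
Ideal relevance (sorted desc): [5, 4, 3, 3, 1, 0]
Ideal DCG = 5/2 + 4/3 + 3/4 + 3/5 + 1/6 + 0/7 = 107/20
nDCG = DCG / ideal_DCG = 87/20 / 107/20 = 87/107

87/107


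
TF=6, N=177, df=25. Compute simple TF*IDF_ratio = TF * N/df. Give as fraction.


TF * (N/df)
= 6 * (177/25)
= 6 * 177/25
= 1062/25

1062/25


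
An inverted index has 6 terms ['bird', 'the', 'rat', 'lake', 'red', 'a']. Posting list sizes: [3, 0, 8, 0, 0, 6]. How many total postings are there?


Summing posting list sizes:
'bird': 3 postings
'the': 0 postings
'rat': 8 postings
'lake': 0 postings
'red': 0 postings
'a': 6 postings
Total = 3 + 0 + 8 + 0 + 0 + 6 = 17

17


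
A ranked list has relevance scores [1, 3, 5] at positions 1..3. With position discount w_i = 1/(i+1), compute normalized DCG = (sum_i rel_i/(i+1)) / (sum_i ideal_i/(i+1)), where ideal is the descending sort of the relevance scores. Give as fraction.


Position discount weights w_i = 1/(i+1) for i=1..3:
Weights = [1/2, 1/3, 1/4]
Actual relevance: [1, 3, 5]
DCG = 1/2 + 3/3 + 5/4 = 11/4
Ideal relevance (sorted desc): [5, 3, 1]
Ideal DCG = 5/2 + 3/3 + 1/4 = 15/4
nDCG = DCG / ideal_DCG = 11/4 / 15/4 = 11/15

11/15


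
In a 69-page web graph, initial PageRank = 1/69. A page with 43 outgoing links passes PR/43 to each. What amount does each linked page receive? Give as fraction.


Initial PR = 1/69 = 1/69
Outlinks = 43
Contribution per link = PR / outlinks
= 1/69 / 43
= 1/2967

1/2967


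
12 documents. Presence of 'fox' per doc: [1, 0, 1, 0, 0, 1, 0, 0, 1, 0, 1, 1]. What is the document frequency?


Checking each document for 'fox':
Doc 1: present
Doc 2: absent
Doc 3: present
Doc 4: absent
Doc 5: absent
Doc 6: present
Doc 7: absent
Doc 8: absent
Doc 9: present
Doc 10: absent
Doc 11: present
Doc 12: present
df = sum of presences = 1 + 0 + 1 + 0 + 0 + 1 + 0 + 0 + 1 + 0 + 1 + 1 = 6

6


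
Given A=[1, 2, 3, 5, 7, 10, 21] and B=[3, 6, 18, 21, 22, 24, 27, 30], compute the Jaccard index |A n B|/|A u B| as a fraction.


A intersect B = [3, 21]
|A intersect B| = 2
A union B = [1, 2, 3, 5, 6, 7, 10, 18, 21, 22, 24, 27, 30]
|A union B| = 13
Jaccard = 2/13 = 2/13

2/13


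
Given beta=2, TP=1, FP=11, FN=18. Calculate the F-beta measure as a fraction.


P = TP/(TP+FP) = 1/12 = 1/12
R = TP/(TP+FN) = 1/19 = 1/19
beta^2 = 2^2 = 4
(1 + beta^2) = 5
Numerator = (1+beta^2)*P*R = 5/228
Denominator = beta^2*P + R = 1/3 + 1/19 = 22/57
F_beta = 5/88

5/88


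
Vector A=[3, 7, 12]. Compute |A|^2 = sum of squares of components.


|A|^2 = sum of squared components
A[0]^2 = 3^2 = 9
A[1]^2 = 7^2 = 49
A[2]^2 = 12^2 = 144
Sum = 9 + 49 + 144 = 202

202


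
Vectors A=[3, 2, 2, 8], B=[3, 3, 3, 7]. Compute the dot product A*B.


Dot product = sum of element-wise products
A[0]*B[0] = 3*3 = 9
A[1]*B[1] = 2*3 = 6
A[2]*B[2] = 2*3 = 6
A[3]*B[3] = 8*7 = 56
Sum = 9 + 6 + 6 + 56 = 77

77


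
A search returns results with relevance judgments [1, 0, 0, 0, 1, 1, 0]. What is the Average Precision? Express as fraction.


Computing P@k for each relevant position:
Position 1: relevant, P@1 = 1/1 = 1
Position 2: not relevant
Position 3: not relevant
Position 4: not relevant
Position 5: relevant, P@5 = 2/5 = 2/5
Position 6: relevant, P@6 = 3/6 = 1/2
Position 7: not relevant
Sum of P@k = 1 + 2/5 + 1/2 = 19/10
AP = 19/10 / 3 = 19/30

19/30


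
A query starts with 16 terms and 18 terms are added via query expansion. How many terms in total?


Original terms: 16
Expansion terms: 18
Total = 16 + 18 = 34

34


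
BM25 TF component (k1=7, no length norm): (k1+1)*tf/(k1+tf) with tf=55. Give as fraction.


BM25 TF component = (k1+1)*tf / (k1+tf)
k1 = 7, tf = 55
Numerator = (7+1)*55 = 440
Denominator = 7 + 55 = 62
= 440/62 = 220/31

220/31


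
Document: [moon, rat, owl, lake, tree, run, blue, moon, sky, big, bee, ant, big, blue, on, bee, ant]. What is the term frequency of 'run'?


Document has 17 words
Scanning for 'run':
Found at positions: [5]
Count = 1

1


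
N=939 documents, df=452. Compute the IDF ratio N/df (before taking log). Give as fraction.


IDF ratio = N / df
= 939 / 452
= 939/452

939/452


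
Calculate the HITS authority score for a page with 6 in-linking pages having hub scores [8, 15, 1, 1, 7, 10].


Authority = sum of hub scores of in-linkers
In-link 1: hub score = 8
In-link 2: hub score = 15
In-link 3: hub score = 1
In-link 4: hub score = 1
In-link 5: hub score = 7
In-link 6: hub score = 10
Authority = 8 + 15 + 1 + 1 + 7 + 10 = 42

42
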